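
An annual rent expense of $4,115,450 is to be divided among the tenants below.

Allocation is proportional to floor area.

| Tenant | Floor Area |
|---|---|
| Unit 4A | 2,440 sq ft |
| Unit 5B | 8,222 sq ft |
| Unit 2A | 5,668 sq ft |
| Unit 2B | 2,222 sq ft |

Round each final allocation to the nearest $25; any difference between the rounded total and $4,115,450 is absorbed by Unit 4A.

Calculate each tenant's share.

Total floor area = 18,552.
Pro-rata amounts: Unit 4A 2,440/18,552 × $4,115,450 = 541,273.07; Unit 5B 8,222/18,552 × $4,115,450 = 1,823,912.78; Unit 2A 5,668/18,552 × $4,115,450 = 1,257,350.72; Unit 2B 2,222/18,552 × $4,115,450 = 492,913.43.
At nearest $25: Unit 4A $541,275; Unit 5B $1,823,925; Unit 2A $1,257,350; Unit 2B $492,925. Sum = $4,115,475.
Difference $4,115,450 − $4,115,475 = −$25 applied to Unit 4A: Unit 4A becomes $541,250.

Unit 4A: $541,250 · Unit 5B: $1,823,925 · Unit 2A: $1,257,350 · Unit 2B: $492,925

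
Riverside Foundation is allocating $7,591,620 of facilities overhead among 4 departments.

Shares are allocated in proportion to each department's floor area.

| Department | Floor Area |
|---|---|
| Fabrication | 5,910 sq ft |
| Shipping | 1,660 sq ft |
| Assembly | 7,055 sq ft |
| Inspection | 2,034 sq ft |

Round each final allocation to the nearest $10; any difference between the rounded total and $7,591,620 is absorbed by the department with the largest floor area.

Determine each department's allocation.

Fabrication: $2,693,230 | Shipping: $756,470 | Assembly: $3,215,010 | Inspection: $926,910

Sum of floor area: 5,910 + 1,660 + 7,055 + 2,034 = 16,659.
Raw shares: Fabrication 2,693,227.34; Shipping 756,473.33; Assembly 3,215,011.65; Inspection 926,907.68.
Rounded to nearest $10: Fabrication $2,693,230; Shipping $756,470; Assembly $3,215,010; Inspection $926,910. Sum = $7,591,620.
Sum already equals the total — no adjustment.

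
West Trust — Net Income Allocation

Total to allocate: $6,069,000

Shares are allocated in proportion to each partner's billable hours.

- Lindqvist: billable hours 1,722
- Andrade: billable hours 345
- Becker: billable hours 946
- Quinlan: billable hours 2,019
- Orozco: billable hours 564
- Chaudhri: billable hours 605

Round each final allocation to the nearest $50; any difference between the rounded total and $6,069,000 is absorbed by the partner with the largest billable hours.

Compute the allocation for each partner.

Lindqvist: $1,685,350; Andrade: $337,650; Becker: $925,850; Quinlan: $1,976,050; Orozco: $552,000; Chaudhri: $592,100

Combined billable hours = 1,722 + 345 + 946 + 2,019 + 564 + 605 = 6,201.
Raw shares: Lindqvist 1,685,343.98; Andrade 337,656.02; Becker 925,862.60; Quinlan 1,976,021.77; Orozco 551,994.19; Chaudhri 592,121.43.
Rounded to nearest $50: Lindqvist $1,685,350; Andrade $337,650; Becker $925,850; Quinlan $1,976,000; Orozco $552,000; Chaudhri $592,100. Sum = $6,068,950.
Difference $6,069,000 − $6,068,950 = +$50 applied to largest billable hours (Quinlan): Quinlan becomes $1,976,050.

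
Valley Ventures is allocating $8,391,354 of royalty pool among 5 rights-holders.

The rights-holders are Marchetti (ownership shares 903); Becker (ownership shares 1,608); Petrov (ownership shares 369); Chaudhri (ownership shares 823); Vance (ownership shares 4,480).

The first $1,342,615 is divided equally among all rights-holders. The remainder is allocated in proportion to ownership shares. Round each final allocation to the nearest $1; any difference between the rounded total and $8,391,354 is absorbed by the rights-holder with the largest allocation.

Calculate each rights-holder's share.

Equal tier: $1,342,615 ÷ 5 = $268,523 apiece.
Remainder $7,048,739 by ownership shares (total 8,183): Marchetti 777,833.47 → $777,833; Becker 1,385,112.10 → $1,385,112; Petrov 317,852.22 → $317,852; Chaudhri 708,922.42 → $708,922; Vance 3,859,018.79 → $3,859,019.
Rounding difference +$1 on remainder applied to Vance.
Totals: Marchetti $268,523 + $777,833 = $1,046,356; Becker $268,523 + $1,385,112 = $1,653,635; Petrov $268,523 + $317,852 = $586,375; Chaudhri $268,523 + $708,922 = $977,445; Vance $268,523 + $3,859,020 = $4,127,543.

Marchetti: $1,046,356 | Becker: $1,653,635 | Petrov: $586,375 | Chaudhri: $977,445 | Vance: $4,127,543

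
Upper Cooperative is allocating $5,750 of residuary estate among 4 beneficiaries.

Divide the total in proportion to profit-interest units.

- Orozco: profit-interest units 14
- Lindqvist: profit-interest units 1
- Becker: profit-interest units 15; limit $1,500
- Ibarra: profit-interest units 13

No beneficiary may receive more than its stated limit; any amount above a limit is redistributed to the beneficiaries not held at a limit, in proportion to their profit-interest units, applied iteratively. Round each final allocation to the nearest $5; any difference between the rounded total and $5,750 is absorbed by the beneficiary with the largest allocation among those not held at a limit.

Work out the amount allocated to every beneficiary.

Profit-interest units total: 43.
Unconstrained shares: Orozco 1,872.09; Lindqvist 133.72; Becker 2,005.81; Ibarra 1,738.37.
Capped: Becker ($1,500); remaining pool $4,250 reallocated over remaining profit-interest units 28.
Shares after redistribution: Orozco 2,125.00 → $2,125; Lindqvist 151.79 → $150; Ibarra 1,973.21 → $1,975.

Orozco: $2,125 · Lindqvist: $150 · Becker: $1,500 · Ibarra: $1,975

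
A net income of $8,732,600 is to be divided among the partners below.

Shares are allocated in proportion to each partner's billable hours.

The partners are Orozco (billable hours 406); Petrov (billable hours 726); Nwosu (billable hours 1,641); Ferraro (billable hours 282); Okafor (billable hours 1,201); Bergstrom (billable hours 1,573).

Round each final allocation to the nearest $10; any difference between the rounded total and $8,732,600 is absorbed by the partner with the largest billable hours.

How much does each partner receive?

Total billable hours = 5,829.
Unrounded shares: Orozco 406/5,829 × $8,732,600 = 608,240.80; Petrov 726/5,829 × $8,732,600 = 1,087,642.41; Nwosu 1,641/5,829 × $8,732,600 = 2,458,431.39; Ferraro 282/5,829 × $8,732,600 = 422,472.67; Okafor 1,201/5,829 × $8,732,600 = 1,799,254.18; Bergstrom 1,573/5,829 × $8,732,600 = 2,356,558.55.
Rounded to nearest $10: Orozco $608,240; Petrov $1,087,640; Nwosu $2,458,430; Ferraro $422,470; Okafor $1,799,250; Bergstrom $2,356,560. Sum = $8,732,590.
Difference $8,732,600 − $8,732,590 = +$10 applied to largest billable hours (Nwosu): Nwosu becomes $2,458,440.

Orozco: $608,240; Petrov: $1,087,640; Nwosu: $2,458,440; Ferraro: $422,470; Okafor: $1,799,250; Bergstrom: $2,356,560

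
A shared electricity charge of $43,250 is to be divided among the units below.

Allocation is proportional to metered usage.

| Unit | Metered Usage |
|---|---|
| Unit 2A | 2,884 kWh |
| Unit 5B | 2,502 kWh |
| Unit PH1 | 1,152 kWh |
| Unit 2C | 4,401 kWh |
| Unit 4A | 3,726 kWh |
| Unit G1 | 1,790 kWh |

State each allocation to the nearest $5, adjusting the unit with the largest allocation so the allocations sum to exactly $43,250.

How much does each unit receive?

Metered usage total: 16,455.
Pro-rata amounts: Unit 2A 2,884/16,455 × $43,250 = 7,580.25; Unit 5B 2,502/16,455 × $43,250 = 6,576.21; Unit PH1 1,152/16,455 × $43,250 = 3,027.89; Unit 2C 4,401/16,455 × $43,250 = 11,567.502; Unit 4A 3,726/16,455 × $43,250 = 9,793.35; Unit G1 1,790/16,455 × $43,250 = 4,704.80.
At nearest $5: Unit 2A $7,580; Unit 5B $6,575; Unit PH1 $3,030; Unit 2C $11,570; Unit 4A $9,795; Unit G1 $4,705. Sum = $43,255.
Difference $43,250 − $43,255 = −$5 applied to largest allocation (Unit 2C): Unit 2C becomes $11,565.

Unit 2A: $7,580; Unit 5B: $6,575; Unit PH1: $3,030; Unit 2C: $11,565; Unit 4A: $9,795; Unit G1: $4,705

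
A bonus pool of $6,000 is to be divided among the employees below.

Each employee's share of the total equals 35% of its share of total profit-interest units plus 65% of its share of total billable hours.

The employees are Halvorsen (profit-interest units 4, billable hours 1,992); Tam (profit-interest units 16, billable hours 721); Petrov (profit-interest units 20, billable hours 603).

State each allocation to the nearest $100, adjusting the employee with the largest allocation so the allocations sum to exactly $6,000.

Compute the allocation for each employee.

Profit-interest units total 40; billable hours total 3,316.
Composite weights (35% profit-interest units + 65% billable hours): Halvorsen 0.4255; Tam 0.2813; Petrov 0.2932.
Unrounded shares: Halvorsen 2,552.82; Tam 1,687.98; Petrov 1,759.20.
Rounded to nearest $100: Halvorsen $2,600; Tam $1,700; Petrov $1,800. Sum = $6,100.
Difference $6,000 − $6,100 = −$100 applied to largest allocation (Halvorsen): Halvorsen becomes $2,500.

Halvorsen: $2,500; Tam: $1,700; Petrov: $1,800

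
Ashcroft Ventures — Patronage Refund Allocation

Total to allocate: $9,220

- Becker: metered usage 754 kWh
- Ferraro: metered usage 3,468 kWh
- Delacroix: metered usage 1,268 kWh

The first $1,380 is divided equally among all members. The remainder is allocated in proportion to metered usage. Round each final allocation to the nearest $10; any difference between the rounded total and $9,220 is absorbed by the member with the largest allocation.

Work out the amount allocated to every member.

Equal tier: $1,380 ÷ 3 = $460 apiece.
Remainder $7,840 by metered usage (total 5,490): Becker 1,076.75 → $1,080; Ferraro 4,952.48 → $4,950; Delacroix 1,810.77 → $1,810.
Totals: Becker $460 + $1,080 = $1,540; Ferraro $460 + $4,950 = $5,410; Delacroix $460 + $1,810 = $2,270.

Becker: $1,540; Ferraro: $5,410; Delacroix: $2,270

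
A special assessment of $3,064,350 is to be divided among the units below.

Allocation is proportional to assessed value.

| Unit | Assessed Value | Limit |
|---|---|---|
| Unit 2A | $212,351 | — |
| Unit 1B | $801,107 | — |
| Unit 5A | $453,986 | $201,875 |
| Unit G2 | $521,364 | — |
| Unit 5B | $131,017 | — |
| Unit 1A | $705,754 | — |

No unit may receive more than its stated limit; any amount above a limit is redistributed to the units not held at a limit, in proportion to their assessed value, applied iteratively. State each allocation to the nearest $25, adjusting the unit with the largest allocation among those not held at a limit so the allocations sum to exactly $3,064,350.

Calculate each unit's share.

Assessed value total: 2,825,579.
Pro-rata shares before constraints: Unit 2A 230,295.38; Unit 1B 868,803.26; Unit 5A 492,349.36; Unit G2 565,421.02; Unit 5B 142,088.38; Unit 1A 765,392.60.
Held at cap: Unit 5A ($201,875); remaining pool $2,862,475 reallocated over remaining assessed value 2,371,593.
Remaining shares: Unit 2A 256,304.28 → $256,300; Unit 1B 966,923.40 → $966,925; Unit G2 629,278.05 → $629,275; Unit 5B 158,135.43 → $158,125; Unit 1A 851,833.84 → $851,825.
Rounding difference +$25 applied to Unit 1B → $966,950.

Unit 2A: $256,300 | Unit 1B: $966,950 | Unit 5A: $201,875 | Unit G2: $629,275 | Unit 5B: $158,125 | Unit 1A: $851,825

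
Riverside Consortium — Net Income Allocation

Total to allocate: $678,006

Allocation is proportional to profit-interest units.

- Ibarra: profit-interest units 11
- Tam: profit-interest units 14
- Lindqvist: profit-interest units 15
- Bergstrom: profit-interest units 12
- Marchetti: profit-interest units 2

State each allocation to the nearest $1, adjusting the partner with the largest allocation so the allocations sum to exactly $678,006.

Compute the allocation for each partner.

Ibarra: $138,112 | Tam: $175,779 | Lindqvist: $188,336 | Bergstrom: $150,668 | Marchetti: $25,111

Total profit-interest units = 54.
Proportional shares: Ibarra 11/54 × $678,006 = 138,112.33; Tam 14/54 × $678,006 = 175,779.33; Lindqvist 15/54 × $678,006 = 188,335.00; Bergstrom 12/54 × $678,006 = 150,668.00; Marchetti 2/54 × $678,006 = 25,111.33.
Rounded to nearest $1: Ibarra $138,112; Tam $175,779; Lindqvist $188,335; Bergstrom $150,668; Marchetti $25,111. Sum = $678,005.
Difference $678,006 − $678,005 = +$1 applied to largest allocation (Lindqvist): Lindqvist becomes $188,336.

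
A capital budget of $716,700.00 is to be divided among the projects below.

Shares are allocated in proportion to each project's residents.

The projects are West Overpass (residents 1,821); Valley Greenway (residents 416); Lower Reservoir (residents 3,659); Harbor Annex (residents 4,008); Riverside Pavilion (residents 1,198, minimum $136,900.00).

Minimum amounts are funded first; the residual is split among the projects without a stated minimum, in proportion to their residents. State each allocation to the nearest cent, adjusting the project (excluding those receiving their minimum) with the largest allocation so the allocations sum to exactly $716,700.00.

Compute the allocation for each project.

Minimums first: Riverside Pavilion $136,900.00. Remaining pool $579,800.00.
Remaining pool split over remaining residents 9,904: West Overpass 106,604.9879 → $106,604.99; Valley Greenway 24,353.4733 → $24,353.47; Lower Reservoir 214,205.1898 → $214,205.19; Harbor Annex 234,636.3489 → $234,636.35.

West Overpass: $106,604.99 | Valley Greenway: $24,353.47 | Lower Reservoir: $214,205.19 | Harbor Annex: $234,636.35 | Riverside Pavilion: $136,900.00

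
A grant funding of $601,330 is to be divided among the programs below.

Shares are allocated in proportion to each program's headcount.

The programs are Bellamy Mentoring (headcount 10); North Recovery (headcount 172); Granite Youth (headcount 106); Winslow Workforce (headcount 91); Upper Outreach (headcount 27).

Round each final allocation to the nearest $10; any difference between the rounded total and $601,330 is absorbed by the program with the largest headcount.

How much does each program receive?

Bellamy Mentoring: $14,810 · North Recovery: $254,750 · Granite Youth: $157,000 · Winslow Workforce: $134,780 · Upper Outreach: $39,990

Combined headcount = 10 + 172 + 106 + 91 + 27 = 406.
Pro-rata amounts: Bellamy Mentoring 14,811.08; North Recovery 254,750.64; Granite Youth 156,997.49; Winslow Workforce 134,780.86; Upper Outreach 39,989.93.
After rounding ($10): Bellamy Mentoring $14,810; North Recovery $254,750; Granite Youth $157,000; Winslow Workforce $134,780; Upper Outreach $39,990. Sum = $601,330.
Sum already equals the total — no adjustment.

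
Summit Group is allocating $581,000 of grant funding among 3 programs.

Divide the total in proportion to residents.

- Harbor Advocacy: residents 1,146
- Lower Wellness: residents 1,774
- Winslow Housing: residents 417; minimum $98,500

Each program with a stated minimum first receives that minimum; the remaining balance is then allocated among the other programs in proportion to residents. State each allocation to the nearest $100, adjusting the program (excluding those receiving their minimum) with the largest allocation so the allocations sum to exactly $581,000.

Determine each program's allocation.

Guaranteed amounts: Winslow Housing $98,500. Balance $482,500.
Balance split over remaining residents 2,920: Harbor Advocacy 189,364.73 → $189,400; Lower Wellness 293,135.27 → $293,100.

Harbor Advocacy: $189,400 | Lower Wellness: $293,100 | Winslow Housing: $98,500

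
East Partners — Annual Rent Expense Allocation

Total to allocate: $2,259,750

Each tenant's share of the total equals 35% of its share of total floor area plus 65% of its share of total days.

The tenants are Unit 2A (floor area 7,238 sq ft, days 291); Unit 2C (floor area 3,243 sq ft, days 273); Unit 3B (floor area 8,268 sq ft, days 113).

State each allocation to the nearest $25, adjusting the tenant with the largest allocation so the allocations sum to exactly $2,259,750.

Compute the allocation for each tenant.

Unit 2A: $936,700; Unit 2C: $729,100; Unit 3B: $593,950

Totals — floor area 18,749, days 677.
Combined weights (35% floor area + 65% days): Unit 2A 0.4145; Unit 2C 0.3227; Unit 3B 0.2628.
Pro-rata amounts: Unit 2A 936,691.07; Unit 2C 729,111.70; Unit 3B 593,947.23.
After rounding ($25): Unit 2A $936,700; Unit 2C $729,100; Unit 3B $593,950. Sum = $2,259,750.
Rounded total matches; no reconciliation needed.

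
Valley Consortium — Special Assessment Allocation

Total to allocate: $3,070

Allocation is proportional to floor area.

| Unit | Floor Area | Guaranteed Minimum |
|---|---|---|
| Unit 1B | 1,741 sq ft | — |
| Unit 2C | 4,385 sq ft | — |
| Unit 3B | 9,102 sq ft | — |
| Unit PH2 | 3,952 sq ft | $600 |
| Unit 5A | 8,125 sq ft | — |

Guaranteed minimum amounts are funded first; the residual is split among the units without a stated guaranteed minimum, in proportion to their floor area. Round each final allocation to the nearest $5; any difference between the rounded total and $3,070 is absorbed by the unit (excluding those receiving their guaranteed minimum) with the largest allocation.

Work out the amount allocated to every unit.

Unit 1B: $185 · Unit 2C: $465 · Unit 3B: $960 · Unit PH2: $600 · Unit 5A: $860

Guaranteed amounts: Unit PH2 $600. Residual $2,470.
Residual split over remaining floor area 23,353: Unit 1B 184.14 → $185; Unit 2C 463.79 → $465; Unit 3B 962.70 → $965; Unit 5A 859.36 → $860.
Rounding difference −$5 applied to Unit 3B → $960.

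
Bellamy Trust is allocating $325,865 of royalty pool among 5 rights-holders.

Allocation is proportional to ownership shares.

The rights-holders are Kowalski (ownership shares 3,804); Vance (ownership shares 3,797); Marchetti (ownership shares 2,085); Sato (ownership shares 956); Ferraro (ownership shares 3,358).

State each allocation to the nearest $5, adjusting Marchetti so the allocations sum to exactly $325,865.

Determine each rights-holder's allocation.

Kowalski: $88,540; Vance: $88,380; Marchetti: $48,535; Sato: $22,250; Ferraro: $78,160

Sum of ownership shares: 14,000.
Raw shares: Kowalski 3,804/14,000 × $325,865 = 88,542.18; Vance 3,797/14,000 × $325,865 = 88,379.24; Marchetti 2,085/14,000 × $325,865 = 48,530.61; Sato 956/14,000 × $325,865 = 22,251.92; Ferraro 3,358/14,000 × $325,865 = 78,161.05.
At nearest $5: Kowalski $88,540; Vance $88,380; Marchetti $48,530; Sato $22,250; Ferraro $78,160. Sum = $325,860.
Difference $325,865 − $325,860 = +$5 applied to Marchetti: Marchetti becomes $48,535.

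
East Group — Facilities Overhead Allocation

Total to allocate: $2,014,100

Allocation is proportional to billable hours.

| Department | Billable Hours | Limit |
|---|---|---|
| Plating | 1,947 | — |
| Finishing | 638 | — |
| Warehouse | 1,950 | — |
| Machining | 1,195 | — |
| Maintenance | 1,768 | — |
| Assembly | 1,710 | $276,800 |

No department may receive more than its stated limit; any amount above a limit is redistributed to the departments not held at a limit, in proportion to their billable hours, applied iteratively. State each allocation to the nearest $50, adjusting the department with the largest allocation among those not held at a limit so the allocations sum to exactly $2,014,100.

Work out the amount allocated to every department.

Sum of billable hours: 9,208.
Unconstrained shares: Plating 425,874.53; Finishing 139,552.11; Warehouse 426,530.73; Machining 261,386.78; Maintenance 386,721.20; Assembly 374,034.64.
Cap binds for Assembly ($276,800); balance $1,737,300 reallocated over remaining billable hours 7,498.
Redistributed shares: Plating 451,123.38 → $451,100; Finishing 147,825.74 → $147,850; Warehouse 451,818.48 → $451,800; Machining 276,883.64 → $276,900; Maintenance 409,648.76 → $409,650.

Plating: $451,100 · Finishing: $147,850 · Warehouse: $451,800 · Machining: $276,900 · Maintenance: $409,650 · Assembly: $276,800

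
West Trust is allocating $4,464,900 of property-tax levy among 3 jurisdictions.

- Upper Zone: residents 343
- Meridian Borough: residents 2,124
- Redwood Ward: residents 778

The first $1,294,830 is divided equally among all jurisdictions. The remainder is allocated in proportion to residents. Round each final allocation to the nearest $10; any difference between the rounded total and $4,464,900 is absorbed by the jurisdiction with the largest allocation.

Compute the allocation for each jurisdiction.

$1,294,830 shared equally gives $431,610 per jurisdiction.
Remainder $3,170,070 by residents (total 3,245): Upper Zone 335,079.82 → $335,080; Meridian Borough 2,074,954.91 → $2,074,950; Redwood Ward 760,035.27 → $760,040.
Totals: Upper Zone $431,610 + $335,080 = $766,690; Meridian Borough $431,610 + $2,074,950 = $2,506,560; Redwood Ward $431,610 + $760,040 = $1,191,650.

Upper Zone: $766,690 · Meridian Borough: $2,506,560 · Redwood Ward: $1,191,650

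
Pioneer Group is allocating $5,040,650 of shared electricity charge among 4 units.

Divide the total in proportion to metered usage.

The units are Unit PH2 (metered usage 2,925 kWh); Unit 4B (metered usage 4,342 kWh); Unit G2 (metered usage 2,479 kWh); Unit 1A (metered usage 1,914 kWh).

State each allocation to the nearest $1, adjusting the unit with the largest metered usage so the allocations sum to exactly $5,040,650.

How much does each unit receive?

Unit PH2: $1,264,486; Unit 4B: $1,877,058; Unit G2: $1,071,679; Unit 1A: $827,427

Total metered usage = 11,660.
Unrounded shares: Unit PH2 2,925/11,660 × $5,040,650 = 1,264,485.53; Unit 4B 4,342/11,660 × $5,040,650 = 1,877,058.52; Unit G2 2,479/11,660 × $5,040,650 = 1,071,678.503; Unit 1A 1,914/11,660 × $5,040,650 = 827,427.45.
Rounded to nearest $1: Unit PH2 $1,264,486; Unit 4B $1,877,059; Unit G2 $1,071,679; Unit 1A $827,427. Sum = $5,040,651.
Difference $5,040,650 − $5,040,651 = −$1 applied to largest metered usage (Unit 4B): Unit 4B becomes $1,877,058.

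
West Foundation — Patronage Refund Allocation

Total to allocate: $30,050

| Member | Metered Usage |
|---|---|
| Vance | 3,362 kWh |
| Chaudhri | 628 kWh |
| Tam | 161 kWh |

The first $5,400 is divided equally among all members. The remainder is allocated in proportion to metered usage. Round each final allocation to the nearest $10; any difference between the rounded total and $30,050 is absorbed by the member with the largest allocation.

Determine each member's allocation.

Vance: $21,760 · Chaudhri: $5,530 · Tam: $2,760

First tranche $5,400 split equally: $1,800 each.
Remainder $24,650 by metered usage (total 4,151): Vance 19,964.66 → $19,960; Chaudhri 3,729.27 → $3,730; Tam 956.07 → $960.
Totals: Vance $1,800 + $19,960 = $21,760; Chaudhri $1,800 + $3,730 = $5,530; Tam $1,800 + $960 = $2,760.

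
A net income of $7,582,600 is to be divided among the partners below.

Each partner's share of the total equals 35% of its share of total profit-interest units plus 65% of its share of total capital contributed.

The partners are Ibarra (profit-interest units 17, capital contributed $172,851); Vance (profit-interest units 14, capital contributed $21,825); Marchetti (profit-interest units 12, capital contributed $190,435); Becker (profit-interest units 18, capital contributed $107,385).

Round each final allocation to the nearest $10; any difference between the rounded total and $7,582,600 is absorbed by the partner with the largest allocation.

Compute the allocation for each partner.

Totals — profit-interest units 61, capital contributed 492,496.
Combined weights (35% profit-interest units + 65% capital contributed): Ibarra 0.3257; Vance 0.1091; Marchetti 0.3202; Becker 0.2450.
Pro-rata amounts: Ibarra 2,469,433.38; Vance 827,509.39; Marchetti 2,427,872.95; Becker 1,857,784.28.
Rounded to nearest $10: Ibarra $2,469,430; Vance $827,510; Marchetti $2,427,870; Becker $1,857,780. Sum = $7,582,590.
Difference $7,582,600 − $7,582,590 = +$10 applied to largest allocation (Ibarra): Ibarra becomes $2,469,440.

Ibarra: $2,469,440 | Vance: $827,510 | Marchetti: $2,427,870 | Becker: $1,857,780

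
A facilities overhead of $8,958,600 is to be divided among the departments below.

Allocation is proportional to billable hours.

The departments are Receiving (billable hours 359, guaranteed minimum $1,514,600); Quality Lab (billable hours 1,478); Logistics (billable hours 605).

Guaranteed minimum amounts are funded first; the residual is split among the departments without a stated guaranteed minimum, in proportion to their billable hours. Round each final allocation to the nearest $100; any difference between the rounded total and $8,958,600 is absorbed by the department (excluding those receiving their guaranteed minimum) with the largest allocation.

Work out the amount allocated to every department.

Receiving: $1,514,600 · Quality Lab: $5,281,900 · Logistics: $2,162,100

Fund the minimums — Receiving $1,514,600. Balance $7,444,000.
Balance split over remaining billable hours 2,083: Quality Lab 5,281,916.47 → $5,281,900; Logistics 2,162,083.53 → $2,162,100.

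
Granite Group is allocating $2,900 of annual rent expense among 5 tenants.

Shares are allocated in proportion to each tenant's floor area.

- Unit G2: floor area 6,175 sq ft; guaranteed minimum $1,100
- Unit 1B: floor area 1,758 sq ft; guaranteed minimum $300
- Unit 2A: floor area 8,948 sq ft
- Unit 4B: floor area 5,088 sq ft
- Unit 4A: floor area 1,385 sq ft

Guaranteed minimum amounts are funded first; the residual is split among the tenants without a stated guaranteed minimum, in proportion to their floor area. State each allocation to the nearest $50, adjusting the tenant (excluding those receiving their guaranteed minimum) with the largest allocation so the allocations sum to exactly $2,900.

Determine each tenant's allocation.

Minimums first: Unit G2 $1,100; Unit 1B $300. Balance $1,500.
Balance split over remaining floor area 15,421: Unit 2A 870.37 → $850; Unit 4B 494.91 → $500; Unit 4A 134.72 → $150.

Unit G2: $1,100; Unit 1B: $300; Unit 2A: $850; Unit 4B: $500; Unit 4A: $150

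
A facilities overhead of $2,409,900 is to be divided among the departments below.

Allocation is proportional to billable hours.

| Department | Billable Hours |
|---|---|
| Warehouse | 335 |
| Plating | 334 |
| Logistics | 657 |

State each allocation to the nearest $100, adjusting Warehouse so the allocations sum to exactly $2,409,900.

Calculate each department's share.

Warehouse: $608,900 · Plating: $607,000 · Logistics: $1,194,000

Combined billable hours = 1,326.
Proportional shares: Warehouse 335/1,326 × $2,409,900 = 608,835.97; Plating 334/1,326 × $2,409,900 = 607,018.55; Logistics 657/1,326 × $2,409,900 = 1,194,045.48.
After rounding ($100): Warehouse $608,800; Plating $607,000; Logistics $1,194,000. Sum = $2,409,800.
Difference $2,409,900 − $2,409,800 = +$100 applied to Warehouse: Warehouse becomes $608,900.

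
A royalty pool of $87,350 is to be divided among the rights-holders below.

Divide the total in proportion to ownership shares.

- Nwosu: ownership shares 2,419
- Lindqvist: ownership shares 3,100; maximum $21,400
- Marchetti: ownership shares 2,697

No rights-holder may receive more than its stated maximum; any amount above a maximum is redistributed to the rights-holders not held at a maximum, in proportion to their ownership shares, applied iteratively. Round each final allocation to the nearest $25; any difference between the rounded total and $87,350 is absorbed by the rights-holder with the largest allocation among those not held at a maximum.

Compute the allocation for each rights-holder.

Nwosu: $31,175 · Lindqvist: $21,400 · Marchetti: $34,775

Total ownership shares = 8,216.
Proportional shares (ignoring caps): Nwosu 25,718.07; Lindqvist 32,958.25; Marchetti 28,673.68.
Capped: Lindqvist ($21,400); remaining pool $65,950 reallocated over remaining ownership shares 5,116.
Redistributed shares: Nwosu 31,183.16 → $31,175; Marchetti 34,766.84 → $34,775.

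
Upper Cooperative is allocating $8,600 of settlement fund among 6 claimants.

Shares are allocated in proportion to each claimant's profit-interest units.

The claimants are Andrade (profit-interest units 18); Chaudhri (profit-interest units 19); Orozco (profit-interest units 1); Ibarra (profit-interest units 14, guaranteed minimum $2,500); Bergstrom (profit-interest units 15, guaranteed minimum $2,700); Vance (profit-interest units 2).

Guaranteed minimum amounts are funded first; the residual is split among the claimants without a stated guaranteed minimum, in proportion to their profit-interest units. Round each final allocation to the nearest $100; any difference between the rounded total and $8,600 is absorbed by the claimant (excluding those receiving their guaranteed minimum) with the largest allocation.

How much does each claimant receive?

Guaranteed amounts: Ibarra $2,500; Bergstrom $2,700. Balance $3,400.
Balance split over remaining profit-interest units 40: Andrade 1,530.00 → $1,500; Chaudhri 1,615.00 → $1,600; Orozco 85.00 → $100; Vance 170.00 → $200.

Andrade: $1,500 | Chaudhri: $1,600 | Orozco: $100 | Ibarra: $2,500 | Bergstrom: $2,700 | Vance: $200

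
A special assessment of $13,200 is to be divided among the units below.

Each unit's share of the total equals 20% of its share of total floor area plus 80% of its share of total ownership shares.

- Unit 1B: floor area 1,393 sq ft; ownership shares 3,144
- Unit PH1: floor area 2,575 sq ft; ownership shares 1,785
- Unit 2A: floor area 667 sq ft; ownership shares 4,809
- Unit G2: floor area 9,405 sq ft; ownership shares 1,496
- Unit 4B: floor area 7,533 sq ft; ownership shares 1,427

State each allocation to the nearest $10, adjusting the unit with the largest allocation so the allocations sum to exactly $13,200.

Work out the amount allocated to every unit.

Unit 1B: $2,790 | Unit PH1: $1,800 | Unit 2A: $4,100 | Unit G2: $2,400 | Unit 4B: $2,110

Totals — floor area 21,573, ownership shares 12,661.
Combined weights (20% floor area + 80% ownership shares): Unit 1B 0.2116; Unit PH1 0.1367; Unit 2A 0.3100; Unit G2 0.1817; Unit 4B 0.1600.
Unrounded shares: Unit 1B 2,792.74; Unit PH1 1,803.91; Unit 2A 4,092.61; Unit G2 2,398.69; Unit 4B 2,112.05.
At nearest $10: Unit 1B $2,790; Unit PH1 $1,800; Unit 2A $4,090; Unit G2 $2,400; Unit 4B $2,110. Sum = $13,190.
Difference $13,200 − $13,190 = +$10 applied to largest allocation (Unit 2A): Unit 2A becomes $4,100.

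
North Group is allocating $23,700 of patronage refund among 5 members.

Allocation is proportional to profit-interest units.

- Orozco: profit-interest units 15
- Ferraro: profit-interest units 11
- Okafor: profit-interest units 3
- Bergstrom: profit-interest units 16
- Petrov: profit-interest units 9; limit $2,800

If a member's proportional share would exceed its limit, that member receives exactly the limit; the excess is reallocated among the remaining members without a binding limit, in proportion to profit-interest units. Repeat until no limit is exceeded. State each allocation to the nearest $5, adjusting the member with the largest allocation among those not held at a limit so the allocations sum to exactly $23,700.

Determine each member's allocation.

Total profit-interest units = 54.
Unconstrained shares: Orozco 6,583.33; Ferraro 4,827.78; Okafor 1,316.67; Bergstrom 7,022.22; Petrov 3,950.00.
Capped: Petrov ($2,800); balance $20,900 reallocated over remaining profit-interest units 45.
Redistributed shares: Orozco 6,966.67 → $6,965; Ferraro 5,108.89 → $5,110; Okafor 1,393.33 → $1,395; Bergstrom 7,431.11 → $7,430.

Orozco: $6,965; Ferraro: $5,110; Okafor: $1,395; Bergstrom: $7,430; Petrov: $2,800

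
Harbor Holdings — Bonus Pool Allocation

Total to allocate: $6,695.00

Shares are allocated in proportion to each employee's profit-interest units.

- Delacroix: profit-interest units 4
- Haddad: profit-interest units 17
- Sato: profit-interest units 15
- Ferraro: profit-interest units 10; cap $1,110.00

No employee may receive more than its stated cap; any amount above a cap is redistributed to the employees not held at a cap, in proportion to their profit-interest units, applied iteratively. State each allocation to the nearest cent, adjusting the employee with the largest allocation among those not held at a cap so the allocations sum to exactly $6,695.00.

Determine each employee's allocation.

Delacroix: $620.56; Haddad: $2,637.36; Sato: $2,327.08; Ferraro: $1,110.00

Total profit-interest units = 46.
Proportional shares (ignoring caps): Delacroix 582.1739; Haddad 2,474.2391; Sato 2,183.1522; Ferraro 1,455.4348.
Capped: Ferraro ($1,110.00); balance $5,585.00 reallocated over remaining profit-interest units 36.
Redistributed shares: Delacroix 620.5556 → $620.56; Haddad 2,637.3611 → $2,637.36; Sato 2,327.0833 → $2,327.08.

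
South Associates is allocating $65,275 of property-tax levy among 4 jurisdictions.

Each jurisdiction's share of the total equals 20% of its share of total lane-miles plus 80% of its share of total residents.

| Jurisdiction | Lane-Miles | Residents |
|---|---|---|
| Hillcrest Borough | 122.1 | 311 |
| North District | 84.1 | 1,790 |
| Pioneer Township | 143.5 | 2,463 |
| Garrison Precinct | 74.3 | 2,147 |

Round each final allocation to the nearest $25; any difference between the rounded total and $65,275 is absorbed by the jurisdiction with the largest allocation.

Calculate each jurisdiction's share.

Lane-miles total 424; residents total 6,711.
Composite weights (20% lane-miles + 80% residents): Hillcrest Borough 0.0947; North District 0.2531; Pioneer Township 0.3613; Garrison Precinct 0.2910.
Proportional shares: Hillcrest Borough 6,179.44; North District 16,517.89; Pioneer Township 23,583.61; Garrison Precinct 18,994.06.
At nearest $25: Hillcrest Borough $6,175; North District $16,525; Pioneer Township $23,575; Garrison Precinct $19,000. Sum = $65,275.
No rounding difference to absorb.

Hillcrest Borough: $6,175 · North District: $16,525 · Pioneer Township: $23,575 · Garrison Precinct: $19,000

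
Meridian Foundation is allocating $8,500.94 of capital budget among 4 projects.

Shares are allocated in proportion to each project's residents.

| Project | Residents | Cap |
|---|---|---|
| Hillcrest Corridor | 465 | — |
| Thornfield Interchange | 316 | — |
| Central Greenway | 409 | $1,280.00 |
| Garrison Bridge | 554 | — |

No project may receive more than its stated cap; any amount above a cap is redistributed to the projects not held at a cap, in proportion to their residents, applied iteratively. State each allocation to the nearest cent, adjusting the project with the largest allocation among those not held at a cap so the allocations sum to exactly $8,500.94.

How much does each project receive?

Hillcrest Corridor: $2,515.16 · Thornfield Interchange: $1,709.23 · Central Greenway: $1,280.00 · Garrison Bridge: $2,996.55

Sum of residents: 1,744.
Unconstrained shares: Hillcrest Corridor 2,266.5924; Thornfield Interchange 1,540.3079; Central Greenway 1,993.6264; Garrison Bridge 2,700.4133.
Capped: Central Greenway ($1,280.00); balance $7,220.94 reallocated over remaining residents 1,335.
Redistributed shares: Hillcrest Corridor 2,515.1589 → $2,515.16; Thornfield Interchange 1,709.2262 → $1,709.23; Garrison Bridge 2,996.5549 → $2,996.55.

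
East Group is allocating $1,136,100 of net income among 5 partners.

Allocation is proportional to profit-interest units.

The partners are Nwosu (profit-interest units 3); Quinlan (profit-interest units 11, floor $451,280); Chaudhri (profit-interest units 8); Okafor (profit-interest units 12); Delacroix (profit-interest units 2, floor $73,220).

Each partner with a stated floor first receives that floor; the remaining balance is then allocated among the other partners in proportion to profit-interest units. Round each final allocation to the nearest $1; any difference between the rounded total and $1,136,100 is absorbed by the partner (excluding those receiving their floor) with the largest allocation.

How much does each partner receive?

Nwosu: $79,774 | Quinlan: $451,280 | Chaudhri: $212,730 | Okafor: $319,096 | Delacroix: $73,220

Fund the minimums — Quinlan $451,280; Delacroix $73,220. Remaining pool $611,600.
Remaining pool split over remaining profit-interest units 23: Nwosu 79,773.91 → $79,774; Chaudhri 212,730.43 → $212,730; Okafor 319,095.65 → $319,096.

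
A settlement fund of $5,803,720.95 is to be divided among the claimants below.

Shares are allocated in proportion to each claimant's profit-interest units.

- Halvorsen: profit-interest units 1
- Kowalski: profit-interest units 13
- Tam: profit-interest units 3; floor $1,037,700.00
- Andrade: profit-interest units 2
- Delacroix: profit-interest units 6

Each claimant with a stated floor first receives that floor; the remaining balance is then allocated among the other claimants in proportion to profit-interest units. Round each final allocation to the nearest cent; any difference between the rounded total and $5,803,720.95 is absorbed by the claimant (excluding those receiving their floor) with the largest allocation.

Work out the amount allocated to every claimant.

Halvorsen: $216,637.32 · Kowalski: $2,816,285.10 · Tam: $1,037,700.00 · Andrade: $433,274.63 · Delacroix: $1,299,823.90

Minimums first: Tam $1,037,700.00. Balance $4,766,020.95.
Balance split over remaining profit-interest units 22: Halvorsen 216,637.3159 → $216,637.32; Kowalski 2,816,285.1068 → $2,816,285.11; Andrade 433,274.6318 → $433,274.63; Delacroix 1,299,823.8955 → $1,299,823.90.
Rounding difference −$0.01 applied to Kowalski → $2,816,285.10.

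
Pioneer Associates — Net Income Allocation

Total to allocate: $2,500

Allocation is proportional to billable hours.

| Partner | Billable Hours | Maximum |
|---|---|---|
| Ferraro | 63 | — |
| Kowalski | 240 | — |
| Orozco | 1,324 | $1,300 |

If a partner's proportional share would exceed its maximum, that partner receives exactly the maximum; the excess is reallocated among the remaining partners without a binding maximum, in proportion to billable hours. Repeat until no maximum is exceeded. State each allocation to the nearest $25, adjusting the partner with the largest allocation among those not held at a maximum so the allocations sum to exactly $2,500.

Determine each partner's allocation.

Ferraro: $250 | Kowalski: $950 | Orozco: $1,300

Combined billable hours = 1,627.
Proportional shares (ignoring caps): Ferraro 96.80; Kowalski 368.78; Orozco 2,034.42.
Held at cap: Orozco ($1,300); balance $1,200 reallocated over remaining billable hours 303.
Remaining shares: Ferraro 249.50 → $250; Kowalski 950.50 → $950.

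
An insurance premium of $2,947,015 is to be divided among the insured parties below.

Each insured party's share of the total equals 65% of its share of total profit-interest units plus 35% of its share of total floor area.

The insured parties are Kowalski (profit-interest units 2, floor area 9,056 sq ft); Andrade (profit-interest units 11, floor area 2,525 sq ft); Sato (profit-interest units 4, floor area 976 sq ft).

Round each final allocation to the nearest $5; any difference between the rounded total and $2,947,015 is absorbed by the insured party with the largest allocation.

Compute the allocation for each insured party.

Profit-interest units total 17; floor area total 12,557.
Blended shares (65% profit-interest units + 35% floor area): Kowalski 0.3289; Andrade 0.4910; Sato 0.1801.
Proportional shares: Kowalski 969,236.59; Andrade 1,446,888.02; Sato 530,890.39.
After rounding ($5): Kowalski $969,235; Andrade $1,446,890; Sato $530,890. Sum = $2,947,015.
Sum already equals the total — no adjustment.

Kowalski: $969,235 | Andrade: $1,446,890 | Sato: $530,890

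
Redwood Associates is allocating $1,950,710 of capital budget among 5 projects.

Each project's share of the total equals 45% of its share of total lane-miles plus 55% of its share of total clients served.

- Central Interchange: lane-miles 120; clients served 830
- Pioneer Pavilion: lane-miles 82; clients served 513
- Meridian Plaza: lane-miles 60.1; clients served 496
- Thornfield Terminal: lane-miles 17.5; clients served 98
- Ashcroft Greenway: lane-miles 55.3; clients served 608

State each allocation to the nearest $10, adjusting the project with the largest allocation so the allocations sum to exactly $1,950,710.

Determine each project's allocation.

Central Interchange: $664,440; Pioneer Pavilion: $431,200; Meridian Plaza: $366,630; Thornfield Terminal: $87,180; Ashcroft Greenway: $401,260

Lane-miles total 334.9; clients served total 2,545.
Blended shares (45% lane-miles + 55% clients served): Central Interchange 0.3406; Pioneer Pavilion 0.2210; Meridian Plaza 0.1879; Thornfield Terminal 0.0447; Ashcroft Greenway 0.2057.
Proportional shares: Central Interchange 664,438.12; Pioneer Pavilion 431,197.78; Meridian Plaza 366,628.18; Thornfield Terminal 87,183.60; Ashcroft Greenway 401,262.32.
At nearest $10: Central Interchange $664,440; Pioneer Pavilion $431,200; Meridian Plaza $366,630; Thornfield Terminal $87,180; Ashcroft Greenway $401,260. Sum = $1,950,710.
Rounded total matches; no reconciliation needed.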